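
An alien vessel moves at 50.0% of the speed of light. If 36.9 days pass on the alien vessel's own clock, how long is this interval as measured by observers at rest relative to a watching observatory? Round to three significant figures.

With β = 0.5, γ = 1/√(1 − 0.5²) = 1/√0.75 = 1.1547.
Time dilation: Δt = γ·Δτ = 1.1547 × 36.9 = 42.6 days.

42.6 days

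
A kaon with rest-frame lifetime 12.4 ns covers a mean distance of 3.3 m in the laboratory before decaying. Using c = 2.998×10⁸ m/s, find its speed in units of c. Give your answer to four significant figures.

d = βγcτ ⇒ βγ = d/(cτ) = 3.300 m / (3.71752 m) = 0.88769.
β = (βγ)/√(1+(βγ)²) = 0.88769/√1.787994 = 0.6639.

0.6639c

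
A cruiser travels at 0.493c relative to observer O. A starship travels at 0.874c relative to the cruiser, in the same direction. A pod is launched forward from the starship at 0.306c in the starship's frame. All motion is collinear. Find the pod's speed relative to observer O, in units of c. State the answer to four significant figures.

0.9760c

Apply u = (u'+v)/(1+u'v) twice. Pod in the cruiser frame: (0.306+0.874)/(1+0.306·0.874) = 1.18/1.267444 = 0.93101c.
That velocity, transformed to the rest frame of observer O: (0.93101+0.493)/(1+0.93101·0.493) = 1.42401/1.45898793 = 0.97603c.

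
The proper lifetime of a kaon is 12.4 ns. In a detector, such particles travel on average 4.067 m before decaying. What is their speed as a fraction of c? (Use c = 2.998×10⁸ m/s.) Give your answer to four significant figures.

0.7381c

Let x = d/(cτ) = 4.067 m / (2.998×10⁸ m/s × 1.240×10^-8 s) = 1.094. Since d = βγcτ, x = βγ = β/√(1−β²).
Solving: β² = x²/(1+x²) = 1.19684/2.19684 = 0.544801, so β = 0.7381.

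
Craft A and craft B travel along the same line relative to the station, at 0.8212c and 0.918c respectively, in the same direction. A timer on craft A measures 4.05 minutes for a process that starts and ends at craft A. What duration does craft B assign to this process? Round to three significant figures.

The velocity of craft A relative to craft B is (0.8212 − 0.918)c / (1 − 0.8212×0.918) = −0.39327c; relative speed 0.39327c.
At |u| = 0.39327c, γ = (1 − 0.154661)^(−1/2) = 1.0876.
The clock on craft A records proper time, so craft B measures Δt = γΔτ = 1.0876 × 4.05 = 4.40 minutes.

4.40 minutes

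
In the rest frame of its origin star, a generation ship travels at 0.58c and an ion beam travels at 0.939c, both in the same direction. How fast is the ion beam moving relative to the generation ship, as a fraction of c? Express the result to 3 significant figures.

Transform to the generation ship's frame: u' = (u − v)/(1 − uv/c²).
u' = (0.939 − 0.58)/(1 − 0.939×0.58) = 0.359/0.45538 = 0.78835.
Speed in the generation ship's frame: 0.788c (in the same direction).

0.788c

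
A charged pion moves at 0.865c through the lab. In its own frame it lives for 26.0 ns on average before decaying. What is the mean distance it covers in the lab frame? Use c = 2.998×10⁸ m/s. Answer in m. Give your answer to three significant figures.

13.4 m

γ = 1/√(1 − β²) = 1/√(1 − 0.748225) = 1/√0.251775 = 1/0.501772 = 1.9929.
Lab-frame lifetime: Δt = γτ = 1.9929 × 26.0 ns = 51.815 ns.
Distance: d = vΔt = 0.865 × 2.998×10⁸ m/s × 5.1815×10^-8 s = 13.4 m.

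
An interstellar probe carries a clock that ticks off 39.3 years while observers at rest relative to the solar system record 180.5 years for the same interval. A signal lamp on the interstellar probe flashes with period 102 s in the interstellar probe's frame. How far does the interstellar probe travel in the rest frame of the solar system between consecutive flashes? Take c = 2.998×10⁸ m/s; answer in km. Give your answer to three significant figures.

The time-dilation ratio gives γ = 180.5/39.3 = 4.59288.
β = √(1 − 1/γ²) = 0.97601. Lab-frame period = γτ = 4.59288×102 s = 468.47 s. Distance = βc × γτ = 0.97601 × 2.998×10⁸ m/s × 468.47 s = 1.3708×10^11 m = 1.37×10^8 km.

1.37×10^8 km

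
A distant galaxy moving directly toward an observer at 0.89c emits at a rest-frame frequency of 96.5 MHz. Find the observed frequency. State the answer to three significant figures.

Relativistic Doppler (source moving toward): f_obs = f_src · √((1+β)/(1−β)).
With β = 0.89: factor = √(1.89/0.11) = 4.1451.
f_obs = 96.5 × 4.1451 = 400 MHz.

400 MHz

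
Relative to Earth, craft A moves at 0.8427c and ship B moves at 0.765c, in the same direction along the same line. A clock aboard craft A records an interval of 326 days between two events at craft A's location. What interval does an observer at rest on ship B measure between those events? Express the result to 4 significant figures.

Transform craft A's velocity into ship B's frame: (0.8427 − 0.765)/(1 − 0.8427·0.765) = 0.0777/0.3553345, so the relative speed is 0.21867c.
At |u| = 0.21867c, γ = (1 − 0.0478166)^(−1/2) = 1.0248.
The clock on craft A records proper time, so ship B measures Δt = γΔτ = 1.0248 × 326 = 334.1 days.

334.1 days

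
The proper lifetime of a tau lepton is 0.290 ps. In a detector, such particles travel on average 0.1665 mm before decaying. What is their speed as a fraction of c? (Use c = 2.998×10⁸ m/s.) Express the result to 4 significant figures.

0.8864c

Lab distance = (lab lifetime)·v = γτ·βc, so βγ = d/(cτ) = 1.665×10^-4/(2.998×10⁸ × 2.900×10^-13) = 1.9151.
With βγ = 1.9151: γ² = 1 + (βγ)² = 4.66761, and β = (βγ)/γ = 1.9151/2.16047 = 0.8864.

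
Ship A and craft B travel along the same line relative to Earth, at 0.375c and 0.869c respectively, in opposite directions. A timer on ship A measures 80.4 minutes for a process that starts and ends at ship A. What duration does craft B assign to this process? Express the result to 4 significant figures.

232.4 minutes

Speed of ship A in craft B's frame: u = (v_A + v_B)/(1 + v_A v_B/c²) = (0.375 + 0.869)/(1 + 0.375×0.869) = 1.244/1.325875 = 0.93825; |u| = 0.93825c.
γ for this relative speed: γ = 1/√(1 − 0.880313) = 2.8905.
The clock on ship A records proper time, so craft B measures Δt = γΔτ = 2.8905 × 80.4 = 232.4 minutes.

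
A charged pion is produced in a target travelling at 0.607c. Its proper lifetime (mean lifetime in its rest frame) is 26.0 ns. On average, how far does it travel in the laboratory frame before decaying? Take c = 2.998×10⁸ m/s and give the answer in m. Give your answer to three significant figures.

With β = 0.607, γ = 1/√(1 − 0.607²) = 1/√0.631551 = 1.2583.
Lab-frame lifetime: Δt = γτ = 1.2583 × 26.0 ns = 32.716 ns.
Distance: d = vΔt = 0.607 × 2.998×10⁸ m/s × 3.2716×10^-8 s = 5.95 m.

5.95 m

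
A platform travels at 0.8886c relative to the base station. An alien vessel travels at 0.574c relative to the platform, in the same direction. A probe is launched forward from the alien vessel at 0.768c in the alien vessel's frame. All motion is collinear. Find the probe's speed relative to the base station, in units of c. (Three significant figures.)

First combine the probe and alien vessel (S''→S'): u₁ = (0.768 + 0.574)/(1 + 0.768×0.574) = 1.342/1.440832 = 0.93141.
Then combine with the platform (S'→S): u = (0.93141 + 0.8886)/(1 + 0.93141×0.8886) = 1.82001/1.827650926 = 0.99582.

0.996c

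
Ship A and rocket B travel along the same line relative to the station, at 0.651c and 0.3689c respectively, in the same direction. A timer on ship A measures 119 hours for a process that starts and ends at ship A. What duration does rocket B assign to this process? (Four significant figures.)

Speed of ship A in rocket B's frame: u = (v_A − v_B)/(1 − v_A v_B/c²) = (0.651 − 0.3689)/(1 − 0.651×0.3689) = 0.2821/0.7598461 = 0.37126; |u| = 0.37126c.
At |u| = 0.37126c, γ = (1 − 0.137834)^(−1/2) = 1.077.
Ship A's interval is proper; time dilation gives Δt_B = γΔτ = 1.077 × 119 hours = 128.2 hours.

128.2 hours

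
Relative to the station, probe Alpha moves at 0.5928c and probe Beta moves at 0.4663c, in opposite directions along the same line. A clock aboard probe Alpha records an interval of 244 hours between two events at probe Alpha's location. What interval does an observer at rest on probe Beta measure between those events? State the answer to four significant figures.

437.2 hours

Speed of probe Alpha in probe Beta's frame: u = (v_A + v_B)/(1 + v_A v_B/c²) = (0.5928 + 0.4663)/(1 + 0.5928×0.4663) = 1.0591/1.27642264 = 0.82974; |u| = 0.82974c.
At |u| = 0.82974c, γ = (1 − 0.688468)^(−1/2) = 1.7916.
The clock on probe Alpha records proper time, so probe Beta measures Δt = γΔτ = 1.7916 × 244 = 437.2 hours.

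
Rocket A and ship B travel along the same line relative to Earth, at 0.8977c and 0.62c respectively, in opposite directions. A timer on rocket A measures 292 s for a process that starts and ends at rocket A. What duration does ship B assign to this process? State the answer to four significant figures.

Speed of rocket A in ship B's frame: u = (v_A + v_B)/(1 + v_A v_B/c²) = (0.8977 + 0.62)/(1 + 0.8977×0.62) = 1.5177/1.556574 = 0.97503; |u| = 0.97503c.
γ for this relative speed: γ = 1/√(1 − 0.950684) = 4.503.
Rocket A's interval is proper; time dilation gives Δt_B = γΔτ = 4.503 × 292 s = 1315 s.

1315 s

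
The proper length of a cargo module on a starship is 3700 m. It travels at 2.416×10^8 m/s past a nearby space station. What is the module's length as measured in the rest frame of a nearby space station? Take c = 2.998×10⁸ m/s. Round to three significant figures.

2190 m

β = v/c = (2.416×10^8 m/s)/(2.998×10⁸ m/s) = 0.805871.
γ = 1/√(1 − β²) = 1/√(1 − 0.6494281) = 1/√0.3505719 = 1/0.592091 = 1.6889.
Length contraction: L = L₀/γ = 3700/1.6889 = 2190 m.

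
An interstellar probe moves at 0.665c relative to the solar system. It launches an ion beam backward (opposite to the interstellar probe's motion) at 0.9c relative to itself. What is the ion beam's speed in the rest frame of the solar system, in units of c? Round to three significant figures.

0.585c

In units of c, u = (u' + v)/(1 + u'v) with u' = −0.9 and v = 0.665.
Numerator: −0.9 + 0.665 = −0.235. Denominator: 1 + (−0.9)(0.665) = 0.4015.
u = −0.235/0.4015 = −0.58531, so the speed is 0.585c.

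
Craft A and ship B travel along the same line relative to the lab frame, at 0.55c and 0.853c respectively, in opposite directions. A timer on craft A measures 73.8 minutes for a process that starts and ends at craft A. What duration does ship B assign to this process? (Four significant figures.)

The velocity of craft A relative to ship B is (0.55 + 0.853)c / (1 + 0.55×0.853) = 0.95497c; relative speed 0.95497c.
γ for this relative speed: γ = 1/√(1 − 0.911968) = 3.3704.
The clock on craft A records proper time, so ship B measures Δt = γΔτ = 3.3704 × 73.8 = 248.7 minutes.

248.7 minutes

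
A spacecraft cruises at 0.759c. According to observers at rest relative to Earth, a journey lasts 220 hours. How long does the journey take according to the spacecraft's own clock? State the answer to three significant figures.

With β = 0.759, γ = 1/√(1 − 0.759²) = 1/√0.423919 = 1.5359.
The moving clock records proper time: Δτ = Δt/γ = 220/1.5359 = 143 hours.

143 hours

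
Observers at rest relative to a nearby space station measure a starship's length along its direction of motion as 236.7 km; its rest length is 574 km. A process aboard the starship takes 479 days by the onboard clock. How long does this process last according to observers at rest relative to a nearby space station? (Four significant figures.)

Length contraction gives γ = L₀/L = 574/236.7 = 2.42501.
Δt = γΔτ = 2.42501 × 479 = 1162 days.

1162 days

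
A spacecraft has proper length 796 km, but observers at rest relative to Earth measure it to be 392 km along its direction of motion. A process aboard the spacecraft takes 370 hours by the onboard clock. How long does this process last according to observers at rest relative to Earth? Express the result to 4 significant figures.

From L = L₀/γ: γ = 796/392 = 2.03061.
The same γ dilates the second interval: 2.03061 × 370 hours = 751.3 hours.

751.3 hours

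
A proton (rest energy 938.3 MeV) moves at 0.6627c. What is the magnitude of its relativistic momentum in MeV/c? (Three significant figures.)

830 MeV/c

γ = 1/√(1 − β²) = 1/√(1 − 0.43917129) = 1/√0.56082871 = 1/0.748885 = 1.3353.
Momentum: p = γβ·mc = 1.3353 × 0.6627 × 938.3 MeV/c = 830 MeV/c.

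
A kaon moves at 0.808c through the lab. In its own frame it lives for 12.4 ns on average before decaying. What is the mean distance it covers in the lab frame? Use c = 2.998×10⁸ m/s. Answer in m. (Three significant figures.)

γ = 1/√(1 − β²) = 1/√(1 − 0.652864) = 1/√0.347136 = 1/0.589182 = 1.6973.
Lab-frame lifetime: Δt = γτ = 1.6973 × 12.4 ns = 21.047 ns.
Distance: d = vΔt = 0.808 × 2.998×10⁸ m/s × 2.1047×10^-8 s = 5.10 m.

5.10 m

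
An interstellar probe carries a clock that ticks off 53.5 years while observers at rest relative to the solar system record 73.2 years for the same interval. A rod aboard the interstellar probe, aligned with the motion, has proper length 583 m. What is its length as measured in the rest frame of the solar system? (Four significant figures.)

The time-dilation ratio gives γ = 73.2/53.5 = 1.36822.
L = L₀/γ = 583/1.36822 = 426.1 m.

426.1 m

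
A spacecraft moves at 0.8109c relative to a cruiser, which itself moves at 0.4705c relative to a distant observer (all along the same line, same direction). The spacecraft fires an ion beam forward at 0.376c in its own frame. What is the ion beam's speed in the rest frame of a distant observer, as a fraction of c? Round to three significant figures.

0.966c

Apply u = (u'+v)/(1+u'v) twice. Ion beam in the cruiser frame: (0.376+0.8109)/(1+0.376·0.8109) = 1.1869/1.3048984 = 0.90957c.
That velocity, transformed to the rest frame of a distant observer: (0.90957+0.4705)/(1+0.90957·0.4705) = 1.38007/1.427952685 = 0.96647c.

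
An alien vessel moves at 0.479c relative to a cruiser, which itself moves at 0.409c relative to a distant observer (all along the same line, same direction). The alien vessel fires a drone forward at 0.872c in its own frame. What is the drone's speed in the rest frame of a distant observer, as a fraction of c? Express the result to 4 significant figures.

Apply u = (u'+v)/(1+u'v) twice. Drone in the cruiser frame: (0.872+0.479)/(1+0.872·0.479) = 1.351/1.417688 = 0.95296c.
That velocity, transformed to the rest frame of a distant observer: (0.95296+0.409)/(1+0.95296·0.409) = 1.36196/1.38976064 = 0.98c.

0.9800c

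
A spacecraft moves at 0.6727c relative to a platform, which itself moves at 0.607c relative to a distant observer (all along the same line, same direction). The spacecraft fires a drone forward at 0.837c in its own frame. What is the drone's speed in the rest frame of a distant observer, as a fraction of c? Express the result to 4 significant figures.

Apply u = (u'+v)/(1+u'v) twice. Drone in the platform frame: (0.837+0.6727)/(1+0.837·0.6727) = 1.5097/1.5630499 = 0.96587c.
That velocity, transformed to the rest frame of a distant observer: (0.96587+0.607)/(1+0.96587·0.607) = 1.57287/1.58628309 = 0.99154c.

0.9915c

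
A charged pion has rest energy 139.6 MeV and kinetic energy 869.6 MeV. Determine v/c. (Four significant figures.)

0.9904

γ = 1 + K/(mc²) = 1 + 869.6/139.6 = 7.2292.
β = √(1 − 1/γ²) = √(1 − 0.0191346) = √0.9808654 = 0.9904.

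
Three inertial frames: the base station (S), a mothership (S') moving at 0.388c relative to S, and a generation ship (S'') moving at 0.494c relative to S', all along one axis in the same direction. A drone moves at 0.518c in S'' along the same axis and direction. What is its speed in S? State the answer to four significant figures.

First combine the drone and generation ship (S''→S'): u₁ = (0.518 + 0.494)/(1 + 0.518×0.494) = 1.012/1.255892 = 0.8058.
Then combine with the mothership (S'→S): u = (0.8058 + 0.388)/(1 + 0.8058×0.388) = 1.1938/1.3126504 = 0.90946.

0.9095c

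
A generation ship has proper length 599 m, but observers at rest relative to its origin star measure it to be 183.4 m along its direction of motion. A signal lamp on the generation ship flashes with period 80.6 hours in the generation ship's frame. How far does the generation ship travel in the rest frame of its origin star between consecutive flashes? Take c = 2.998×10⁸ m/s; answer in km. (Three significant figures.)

2.70×10^11 km

γ = L₀/L = 599/183.4 = 3.26609.
β = √(1 − 1/γ²) = 0.95197. Lab-frame period = γτ = 3.26609×80.6 hours = 263.25 hours. Distance = βc × γτ = 0.95197 × 2.998×10⁸ m/s × 947700 s = 2.7047×10^14 m = 2.70×10^11 km.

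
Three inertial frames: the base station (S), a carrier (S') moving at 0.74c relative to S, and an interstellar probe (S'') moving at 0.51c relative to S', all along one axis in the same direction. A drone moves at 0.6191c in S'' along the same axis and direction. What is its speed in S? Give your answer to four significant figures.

0.9774c

First combine the drone and interstellar probe (S''→S'): u₁ = (0.6191 + 0.51)/(1 + 0.6191×0.51) = 1.1291/1.315741 = 0.85815.
Then combine with the carrier (S'→S): u = (0.85815 + 0.74)/(1 + 0.85815×0.74) = 1.59815/1.635031 = 0.97744.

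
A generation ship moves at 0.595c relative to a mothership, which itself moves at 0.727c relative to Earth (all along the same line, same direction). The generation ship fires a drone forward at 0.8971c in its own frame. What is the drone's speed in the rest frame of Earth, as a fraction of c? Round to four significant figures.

Apply u = (u'+v)/(1+u'v) twice. Drone in the mothership frame: (0.8971+0.595)/(1+0.8971·0.595) = 1.4921/1.5337745 = 0.97283c.
That velocity, transformed to the rest frame of Earth: (0.97283+0.727)/(1+0.97283·0.727) = 1.69983/1.70724741 = 0.99566c.

0.9957c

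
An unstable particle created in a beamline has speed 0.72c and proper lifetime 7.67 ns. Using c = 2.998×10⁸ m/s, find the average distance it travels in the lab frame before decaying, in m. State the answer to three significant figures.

2.39 m

With β = 0.72, γ = 1/√(1 − 0.72²) = 1/√0.4816 = 1.441.
Lab-frame lifetime: Δt = γτ = 1.441 × 7.67 ns = 11.052 ns.
Distance: d = vΔt = 0.72 × 2.998×10⁸ m/s × 1.1052×10^-8 s = 2.39 m.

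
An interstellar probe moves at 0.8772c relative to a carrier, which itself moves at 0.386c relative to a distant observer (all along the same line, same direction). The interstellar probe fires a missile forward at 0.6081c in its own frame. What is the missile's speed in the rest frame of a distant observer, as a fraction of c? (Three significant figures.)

0.986c

Apply u = (u'+v)/(1+u'v) twice. Missile in the carrier frame: (0.6081+0.8772)/(1+0.6081·0.8772) = 1.4853/1.53342532 = 0.96862c.
That velocity, transformed to the rest frame of a distant observer: (0.96862+0.386)/(1+0.96862·0.386) = 1.35462/1.37388732 = 0.98598c.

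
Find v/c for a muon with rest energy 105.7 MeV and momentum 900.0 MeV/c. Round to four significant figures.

pc/(mc²) = 900.0/105.7 = 8.5147 = βγ = β/√(1−β²).
So β² = x²/(1 + x²) with x = 8.5147: x² = 72.5001, β² = 72.5001/73.5001 = 0.986395, β = 0.9932.

0.9932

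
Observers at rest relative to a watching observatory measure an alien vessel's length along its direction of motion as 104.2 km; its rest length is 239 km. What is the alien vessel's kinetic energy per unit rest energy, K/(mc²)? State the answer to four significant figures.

1.294

Length contraction gives γ = L₀/L = 239/104.2 = 2.29367.
K/(mc²) = γ − 1 = 2.29367 − 1 = 1.294.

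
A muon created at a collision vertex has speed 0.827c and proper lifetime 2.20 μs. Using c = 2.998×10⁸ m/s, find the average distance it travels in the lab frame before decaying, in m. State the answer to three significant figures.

970 m

γ = 1/√(1 − β²) = 1/√(1 − 0.683929) = 1/√0.316071 = 1/0.562202 = 1.7787.
Lab-frame lifetime: Δt = γτ = 1.7787 × 2.20 μs = 3.9131 μs.
Distance: d = vΔt = 0.827 × 2.998×10⁸ m/s × 3.9131×10^-6 s = 970 m.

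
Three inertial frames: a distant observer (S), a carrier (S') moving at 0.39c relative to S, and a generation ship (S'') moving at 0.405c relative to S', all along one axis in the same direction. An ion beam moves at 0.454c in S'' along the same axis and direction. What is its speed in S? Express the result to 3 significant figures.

0.870c

First combine the ion beam and generation ship (S''→S'): u₁ = (0.454 + 0.405)/(1 + 0.454×0.405) = 0.859/1.18387 = 0.72559.
Then combine with the carrier (S'→S): u = (0.72559 + 0.39)/(1 + 0.72559×0.39) = 1.11559/1.2829801 = 0.86953.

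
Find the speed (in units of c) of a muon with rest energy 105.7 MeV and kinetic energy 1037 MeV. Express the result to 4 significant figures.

0.9957c

K = (γ−1)mc², so γ = 1 + 1037/105.7 = 10.811.
Then v/c = √(1 − γ⁻²) = √(1 − 0.00855595) = √0.99144405 = 0.9957.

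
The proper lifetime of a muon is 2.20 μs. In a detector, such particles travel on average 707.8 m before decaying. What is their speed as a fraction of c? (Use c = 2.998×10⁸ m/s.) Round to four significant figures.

Lab distance = (lab lifetime)·v = γτ·βc, so βγ = d/(cτ) = 707.8/(2.998×10⁸ × 2.200×10^-6) = 1.0731.
With βγ = 1.0731: γ² = 1 + (βγ)² = 2.15154, and β = (βγ)/γ = 1.0731/1.46681 = 0.7316.

0.7316c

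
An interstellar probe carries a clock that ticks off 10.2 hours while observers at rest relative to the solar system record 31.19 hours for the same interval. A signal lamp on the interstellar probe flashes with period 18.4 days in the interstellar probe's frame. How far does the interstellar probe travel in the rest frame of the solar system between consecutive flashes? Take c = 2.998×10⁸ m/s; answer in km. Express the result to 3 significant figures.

From Δt = γΔτ: γ = 31.19/10.2 = 3.05784.
β = √(1 − 1/γ²) = 0.94501. Lab-frame period = γτ = 3.05784×18.4 days = 56.264 days. Distance = βc × γτ = 0.94501 × 2.998×10⁸ m/s × 4861209.6 s = 1.3772×10^15 m = 1.38×10^12 km.

1.38×10^12 km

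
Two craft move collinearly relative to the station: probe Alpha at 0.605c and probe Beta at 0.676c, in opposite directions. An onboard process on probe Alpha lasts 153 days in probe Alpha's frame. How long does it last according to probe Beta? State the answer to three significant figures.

The velocity of probe Alpha relative to probe Beta is (0.605 + 0.676)c / (1 + 0.605×0.676) = 0.90917c; relative speed 0.90917c.
At |u| = 0.90917c, γ = (1 − 0.82659)^(−1/2) = 2.4014.
The clock on probe Alpha records proper time, so probe Beta measures Δt = γΔτ = 2.4014 × 153 = 367 days.

367 days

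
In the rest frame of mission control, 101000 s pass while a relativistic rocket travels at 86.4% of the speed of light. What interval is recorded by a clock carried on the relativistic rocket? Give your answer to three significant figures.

50900 s

With β = 0.864, γ = 1/√(1 − 0.864²) = 1/√0.253504 = 1.9861.
The relativistic rocket's clock runs slow as seen from mission control, so Δτ = Δt/γ = 101000/1.9861 = 50900 s.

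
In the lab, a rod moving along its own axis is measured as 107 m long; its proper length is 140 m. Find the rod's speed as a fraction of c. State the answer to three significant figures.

Length contraction gives γ = L₀/L = 140/107 = 1.3084.
β = √(1 − 1/γ²) = √0.415857 = 0.645.

0.645c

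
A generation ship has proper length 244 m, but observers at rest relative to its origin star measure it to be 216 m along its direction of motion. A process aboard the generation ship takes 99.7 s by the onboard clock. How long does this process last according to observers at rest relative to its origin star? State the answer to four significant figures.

Length contraction gives γ = L₀/L = 244/216 = 1.12963.
Δt = γΔτ = 1.12963 × 99.7 = 112.6 s.

112.6 s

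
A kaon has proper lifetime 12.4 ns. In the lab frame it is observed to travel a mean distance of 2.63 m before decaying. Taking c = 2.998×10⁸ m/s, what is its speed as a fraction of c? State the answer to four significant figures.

Let x = d/(cτ) = 2.630 m / (2.998×10⁸ m/s × 1.240×10^-8 s) = 0.70746. Since d = βγcτ, x = βγ = β/√(1−β²).
Solving: β² = x²/(1+x²) = 0.5005/1.5005 = 0.333555, so β = 0.5775.

0.5775c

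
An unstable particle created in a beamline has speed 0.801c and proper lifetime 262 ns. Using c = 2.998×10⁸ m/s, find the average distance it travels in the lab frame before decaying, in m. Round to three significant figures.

γ = 1/√(1 − β²) = 1/√(1 − 0.641601) = 1/√0.358399 = 1/0.598664 = 1.6704.
Lab-frame lifetime: Δt = γτ = 1.6704 × 262 ns = 437.64 ns.
Distance: d = vΔt = 0.801 × 2.998×10⁸ m/s × 4.3764×10^-7 s = 105 m.

105 m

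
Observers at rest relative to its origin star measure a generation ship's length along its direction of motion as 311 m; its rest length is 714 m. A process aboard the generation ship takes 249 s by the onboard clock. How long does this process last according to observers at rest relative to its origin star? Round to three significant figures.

Length contraction gives γ = L₀/L = 714/311 = 2.29582.
The same γ dilates the second interval: 2.29582 × 249 s = 572 s.

572 s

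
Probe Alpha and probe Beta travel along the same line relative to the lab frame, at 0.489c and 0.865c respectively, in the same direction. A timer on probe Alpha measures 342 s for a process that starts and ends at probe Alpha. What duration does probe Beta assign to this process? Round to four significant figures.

The velocity of probe Alpha relative to probe Beta is (0.489 − 0.865)c / (1 − 0.489×0.865) = −0.65163c; relative speed 0.65163c.
At |u| = 0.65163c, γ = (1 − 0.424622)^(−1/2) = 1.3183.
The clock on probe Alpha records proper time, so probe Beta measures Δt = γΔτ = 1.3183 × 342 = 450.9 s.

450.9 s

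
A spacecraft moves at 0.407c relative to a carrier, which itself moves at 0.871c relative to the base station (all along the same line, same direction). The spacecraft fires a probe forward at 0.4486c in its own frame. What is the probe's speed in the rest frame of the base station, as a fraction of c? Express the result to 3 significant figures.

0.978c

Apply u = (u'+v)/(1+u'v) twice. Probe in the carrier frame: (0.4486+0.407)/(1+0.4486·0.407) = 0.8556/1.1825802 = 0.7235c.
That velocity, transformed to the rest frame of the base station: (0.7235+0.871)/(1+0.7235·0.871) = 1.5945/1.6301685 = 0.97812c.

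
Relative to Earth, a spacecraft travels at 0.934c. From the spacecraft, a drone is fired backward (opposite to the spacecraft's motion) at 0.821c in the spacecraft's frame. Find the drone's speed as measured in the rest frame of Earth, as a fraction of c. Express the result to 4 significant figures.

0.4846c

Relativistic velocity addition: u = (u' + v)/(1 + u'v/c²), with u' = −0.821c and v = 0.934c.
Numerator: −0.821 + 0.934 = 0.113. Denominator: 1 + (−0.821)(0.934) = 0.233186.
u = 0.113/0.233186 = 0.48459, so the speed is 0.4846c.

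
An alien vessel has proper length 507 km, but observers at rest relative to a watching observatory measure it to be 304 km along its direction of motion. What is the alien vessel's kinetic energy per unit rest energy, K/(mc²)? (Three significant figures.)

0.668

γ = L₀/L = 507/304 = 1.66776.
K/(mc²) = γ − 1 = 1.66776 − 1 = 0.668.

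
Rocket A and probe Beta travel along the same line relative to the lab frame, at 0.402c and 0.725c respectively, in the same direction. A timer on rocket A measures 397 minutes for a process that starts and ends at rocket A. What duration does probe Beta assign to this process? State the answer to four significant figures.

446.0 minutes

Speed of rocket A in probe Beta's frame: u = (v_A − v_B)/(1 − v_A v_B/c²) = (0.402 − 0.725)/(1 − 0.402×0.725) = −0.323/0.70855 = −0.45586; |u| = 0.45586c.
At |u| = 0.45586c, γ = (1 − 0.207808)^(−1/2) = 1.1235.
Rocket A's interval is proper; time dilation gives Δt_B = γΔτ = 1.1235 × 397 minutes = 446.0 minutes.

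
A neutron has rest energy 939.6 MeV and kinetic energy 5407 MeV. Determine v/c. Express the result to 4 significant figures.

0.9890

K = (γ−1)mc², so γ = 1 + 5407/939.6 = 6.7546.
Then v/c = √(1 − γ⁻²) = √(1 − 0.021918) = √0.978082 = 0.9890.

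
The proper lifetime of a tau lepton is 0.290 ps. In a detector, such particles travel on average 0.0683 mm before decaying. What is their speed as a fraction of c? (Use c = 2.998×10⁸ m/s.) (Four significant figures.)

d = βγcτ ⇒ βγ = d/(cτ) = 6.830×10^-5 m / (8.6942×10^-5 m) = 0.78558.
β = (βγ)/√(1+(βγ)²) = 0.78558/√1.617136 = 0.6178.

0.6178c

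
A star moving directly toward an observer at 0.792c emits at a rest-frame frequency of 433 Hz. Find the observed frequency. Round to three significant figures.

1270 Hz

Relativistic Doppler (source moving toward): f_obs = f_src · √((1+β)/(1−β)).
With β = 0.792: factor = √(1.792/0.208) = 2.9352.
f_obs = 433 × 2.9352 = 1270 Hz.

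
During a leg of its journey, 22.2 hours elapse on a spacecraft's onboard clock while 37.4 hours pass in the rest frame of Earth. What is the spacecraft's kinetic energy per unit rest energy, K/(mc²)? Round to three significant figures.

0.685

From Δt = γΔτ: γ = 37.4/22.2 = 1.68468.
Since K = (γ−1)mc², K/(mc²) = 1.68468 − 1 = 0.685.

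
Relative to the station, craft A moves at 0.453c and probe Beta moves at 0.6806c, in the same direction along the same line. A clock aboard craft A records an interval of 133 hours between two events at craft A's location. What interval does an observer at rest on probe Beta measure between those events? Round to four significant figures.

140.8 hours

Speed of craft A in probe Beta's frame: u = (v_A − v_B)/(1 − v_A v_B/c²) = (0.453 − 0.6806)/(1 − 0.453×0.6806) = −0.2276/0.6916882 = −0.32905; |u| = 0.32905c.
γ for this relative speed: γ = 1/√(1 − 0.108274) = 1.059.
The clock on craft A records proper time, so probe Beta measures Δt = γΔτ = 1.059 × 133 = 140.8 hours.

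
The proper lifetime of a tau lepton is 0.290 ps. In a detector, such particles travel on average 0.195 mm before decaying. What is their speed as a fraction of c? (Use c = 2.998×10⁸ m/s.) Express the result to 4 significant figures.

Let x = d/(cτ) = 1.950×10^-4 m / (2.998×10⁸ m/s × 2.900×10^-13 s) = 2.2429. Since d = βγcτ, x = βγ = β/√(1−β²).
Solving: β² = x²/(1+x²) = 5.0306/6.0306 = 0.834179, so β = 0.9133.

0.9133c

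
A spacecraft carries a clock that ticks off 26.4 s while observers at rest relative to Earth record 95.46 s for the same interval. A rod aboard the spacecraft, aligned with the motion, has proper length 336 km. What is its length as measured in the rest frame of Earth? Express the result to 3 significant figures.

92.9 km

γ = Δt/Δτ = 95.46/26.4 = 3.61591.
The rod contracts by the same γ: 336 km / 3.61591 = 92.9 km.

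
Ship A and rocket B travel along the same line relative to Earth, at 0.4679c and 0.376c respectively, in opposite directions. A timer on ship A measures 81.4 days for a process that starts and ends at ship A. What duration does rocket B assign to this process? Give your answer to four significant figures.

116.9 days

Speed of ship A in rocket B's frame: u = (v_A + v_B)/(1 + v_A v_B/c²) = (0.4679 + 0.376)/(1 + 0.4679×0.376) = 0.8439/1.1759304 = 0.71764; |u| = 0.71764c.
At |u| = 0.71764c, γ = (1 − 0.515007)^(−1/2) = 1.4359.
The clock on ship A records proper time, so rocket B measures Δt = γΔτ = 1.4359 × 81.4 = 116.9 days.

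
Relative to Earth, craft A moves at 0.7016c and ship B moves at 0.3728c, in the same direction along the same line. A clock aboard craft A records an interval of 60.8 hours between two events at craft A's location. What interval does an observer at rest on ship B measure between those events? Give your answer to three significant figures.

67.9 hours

The velocity of craft A relative to ship B is (0.7016 − 0.3728)c / (1 − 0.7016×0.3728) = 0.44526c; relative speed 0.44526c.
At |u| = 0.44526c, γ = (1 − 0.198256)^(−1/2) = 1.1168.
The clock on craft A records proper time, so ship B measures Δt = γΔτ = 1.1168 × 60.8 = 67.9 hours.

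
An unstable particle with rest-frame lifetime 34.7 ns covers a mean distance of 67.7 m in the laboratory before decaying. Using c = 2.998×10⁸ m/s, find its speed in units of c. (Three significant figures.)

d = βγcτ ⇒ βγ = d/(cτ) = 67.70 m / (10.40306 m) = 6.5077.
β = (βγ)/√(1+(βγ)²) = 6.5077/√43.3502 = 0.988.

0.988c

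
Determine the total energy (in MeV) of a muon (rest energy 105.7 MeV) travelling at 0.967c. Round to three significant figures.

415 MeV

γ = 1/√(1 − β²) = 1/√(1 − 0.935089) = 1/√0.064911 = 1/0.254776 = 3.925.
Total energy: E = γmc² = 3.925 × 105.7 MeV = 415 MeV.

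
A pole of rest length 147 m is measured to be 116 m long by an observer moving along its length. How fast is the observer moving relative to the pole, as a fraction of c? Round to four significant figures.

Length contraction gives γ = L₀/L = 147/116 = 1.2672.
β = √(1 − 1/γ²) = √0.377256 = 0.6142.

0.6142c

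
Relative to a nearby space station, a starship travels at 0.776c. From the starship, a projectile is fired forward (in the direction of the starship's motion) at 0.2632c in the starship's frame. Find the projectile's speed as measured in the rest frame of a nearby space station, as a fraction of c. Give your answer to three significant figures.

Relativistic velocity addition: u = (u' + v)/(1 + u'v/c²), with u' = 0.2632c and v = 0.776c.
Numerator: 0.2632 + 0.776 = 1.0392. Denominator: 1 + (0.2632)(0.776) = 1.2042432.
u = 1.0392/1.2042432 = 0.86295, so the speed is 0.863c.

0.863c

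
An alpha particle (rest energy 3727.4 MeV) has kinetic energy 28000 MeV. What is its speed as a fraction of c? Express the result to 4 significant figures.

K = (γ−1)mc², so γ = 1 + 28000/3727.4 = 8.5119.
Then v/c = √(1 − γ⁻²) = √(1 − 0.0138022) = √0.9861978 = 0.9931.

0.9931c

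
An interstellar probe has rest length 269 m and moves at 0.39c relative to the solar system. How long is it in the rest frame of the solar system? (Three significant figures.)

248 m

γ = 1/√(1 − β²) = 1/√(1 − 0.1521) = 1/√0.8479 = 1/0.920815 = 1.086.
Length contraction: L = L₀/γ = 269/1.086 = 248 m.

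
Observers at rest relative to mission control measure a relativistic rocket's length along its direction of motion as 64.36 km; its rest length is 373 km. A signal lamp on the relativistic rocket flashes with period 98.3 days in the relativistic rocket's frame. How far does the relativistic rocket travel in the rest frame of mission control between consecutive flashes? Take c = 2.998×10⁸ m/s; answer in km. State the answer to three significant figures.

γ = L₀/L = 373/64.36 = 5.79553.
β = √(1 − 1/γ²) = 0.985. Lab-frame period = γτ = 5.79553×98.3 days = 569.7 days. Distance = βc × γτ = 0.985 × 2.998×10⁸ m/s × 49222080 s = 1.4535×10^16 m = 1.45×10^13 km.

1.45×10^13 km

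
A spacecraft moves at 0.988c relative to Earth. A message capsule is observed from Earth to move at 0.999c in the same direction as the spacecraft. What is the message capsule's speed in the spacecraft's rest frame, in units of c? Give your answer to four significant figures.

Transform to the spacecraft's frame: u' = (u − v)/(1 − uv/c²).
u' = (0.999 − 0.988)/(1 − 0.999×0.988) = 0.011/0.012988 = 0.84694.
Speed in the spacecraft's frame: 0.8469c (in the same direction).

0.8469c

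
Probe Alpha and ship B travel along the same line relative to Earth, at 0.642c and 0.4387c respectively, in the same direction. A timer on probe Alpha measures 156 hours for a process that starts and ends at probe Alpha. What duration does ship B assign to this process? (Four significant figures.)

162.6 hours

Transform probe Alpha's velocity into ship B's frame: (0.642 − 0.4387)/(1 − 0.642·0.4387) = 0.2033/0.7183546, so the relative speed is 0.28301c.
γ for this relative speed: γ = 1/√(1 − 0.0800947) = 1.0426.
The clock on probe Alpha records proper time, so ship B measures Δt = γΔτ = 1.0426 × 156 = 162.6 hours.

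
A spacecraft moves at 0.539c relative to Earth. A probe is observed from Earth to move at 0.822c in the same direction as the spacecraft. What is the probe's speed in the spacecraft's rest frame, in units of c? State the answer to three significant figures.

0.508c

Transform to the spacecraft's frame: u' = (u − v)/(1 − uv/c²).
u' = (0.822 − 0.539)/(1 − 0.822×0.539) = 0.283/0.556942 = 0.50813.
Speed in the spacecraft's frame: 0.508c (in the same direction).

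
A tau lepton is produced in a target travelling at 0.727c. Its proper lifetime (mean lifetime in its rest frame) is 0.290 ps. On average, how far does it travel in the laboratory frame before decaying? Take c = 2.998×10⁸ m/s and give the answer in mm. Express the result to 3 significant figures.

With β = 0.727, γ = 1/√(1 − 0.727²) = 1/√0.471471 = 1.4564.
Lab-frame lifetime: Δt = γτ = 1.4564 × 0.290 ps = 0.42236 ps.
Distance: d = vΔt = 0.727 × 2.998×10⁸ m/s × 4.2236×10^-13 s = 9.21×10^-5 m = 0.0921 mm.

0.0921 mm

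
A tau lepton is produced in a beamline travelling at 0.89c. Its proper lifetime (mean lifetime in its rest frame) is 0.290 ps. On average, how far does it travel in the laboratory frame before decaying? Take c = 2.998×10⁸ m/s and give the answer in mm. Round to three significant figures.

0.170 mm

With β = 0.89, γ = 1/√(1 − 0.89²) = 1/√0.2079 = 2.1932.
Lab-frame lifetime: Δt = γτ = 2.1932 × 0.290 ps = 0.63603 ps.
Distance: d = vΔt = 0.89 × 2.998×10⁸ m/s × 6.3603×10^-13 s = 1.70×10^-4 m = 0.170 mm.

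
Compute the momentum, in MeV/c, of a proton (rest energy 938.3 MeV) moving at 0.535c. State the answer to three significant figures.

594 MeV/c

β² = 0.286225, so γ = 1/√0.713775 = 1.1836.
Momentum: p = γβ·mc = 1.1836 × 0.535 × 938.3 MeV/c = 594 MeV/c.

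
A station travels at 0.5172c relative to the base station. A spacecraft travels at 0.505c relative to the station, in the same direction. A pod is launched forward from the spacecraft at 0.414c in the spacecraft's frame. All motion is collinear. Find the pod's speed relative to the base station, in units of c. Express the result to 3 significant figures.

0.917c

Apply u = (u'+v)/(1+u'v) twice. Pod in the station frame: (0.414+0.505)/(1+0.414·0.505) = 0.919/1.20907 = 0.76009c.
That velocity, transformed to the rest frame of the base station: (0.76009+0.5172)/(1+0.76009·0.5172) = 1.27729/1.393118548 = 0.91686c.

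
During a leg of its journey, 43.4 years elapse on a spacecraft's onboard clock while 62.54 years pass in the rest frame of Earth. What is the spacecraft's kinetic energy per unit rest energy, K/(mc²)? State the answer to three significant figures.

The time-dilation ratio gives γ = 62.54/43.4 = 1.44101.
Since K = (γ−1)mc², K/(mc²) = 1.44101 − 1 = 0.441.

0.441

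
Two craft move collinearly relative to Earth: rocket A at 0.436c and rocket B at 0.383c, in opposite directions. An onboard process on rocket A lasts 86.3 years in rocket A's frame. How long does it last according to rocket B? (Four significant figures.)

Transform rocket A's velocity into rocket B's frame: (0.436 + 0.383)/(1 + 0.436·0.383) = 0.819/1.166988, so the relative speed is 0.70181c.
At |u| = 0.70181c, γ = (1 − 0.492537)^(−1/2) = 1.4038.
The clock on rocket A records proper time, so rocket B measures Δt = γΔτ = 1.4038 × 86.3 = 121.1 years.

121.1 years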